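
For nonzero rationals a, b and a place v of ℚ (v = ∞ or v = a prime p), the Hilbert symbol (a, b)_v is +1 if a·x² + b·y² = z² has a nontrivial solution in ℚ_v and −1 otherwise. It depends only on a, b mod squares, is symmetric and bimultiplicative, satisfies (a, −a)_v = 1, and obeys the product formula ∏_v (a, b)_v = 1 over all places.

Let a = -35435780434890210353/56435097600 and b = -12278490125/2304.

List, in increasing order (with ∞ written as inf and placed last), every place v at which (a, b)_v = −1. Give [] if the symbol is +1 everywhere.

Mod squares: a ≡ -357, b ≡ -5. Check v ∈ {∞, 2, 3, 5, 7, 11, 17, 19, 41, 53}.
v=7: a=7^-1·(≡3), b=7^0·(≡1) mod 7; (3|7)=-1, (1|7)=+1; (−1)^{-1·0·3}·(-1)^0·(+1)^-1 = +1.
v=2: v_2(a)=-14, v_2(b)=-8; units ≡ 3, 3 (mod 8); ε·ε+αω+βω = 1·1+-14·1+-8·1 ≡ 1  ⇒  (a,b)_2 = -1.
v=17: a=17^5·(≡1), b=17^2·(≡6) mod 17; (1|17)=+1, (6|17)=-1; (−1)^{5·2·8}·(+1)^2·(-1)^5 = -1.
v=3: a=3^-9·(≡1), b=3^-2·(≡1) mod 3; (1|3)=+1, (1|3)=+1; (−1)^{-9·-2·1}·(+1)^-2·(+1)^-9 = +1.
v=19: a=19^2·(≡16), b=19^0·(≡10) mod 19; (16|19)=+1, (10|19)=-1; (−1)^{2·0·9}·(+1)^0·(-1)^2 = +1.
v=53: a=53^2·(≡39), b=53^2·(≡2) mod 53; (39|53)=-1, (2|53)=-1; (−1)^{2·2·26}·(-1)^2·(-1)^2 = +1.
v=41: a=41^2·(≡29), b=41^0·(≡21) mod 41; (29|41)=-1, (21|41)=+1; (−1)^{2·0·20}·(-1)^0·(+1)^2 = +1.
v=5: a=5^-2·(≡3), b=5^3·(≡1) mod 5; (3|5)=-1, (1|5)=+1; (−1)^{-2·3·2}·(-1)^3·(+1)^-2 = -1.
v=∞: -357 < 0 and -5 < 0  ⇒  (a,b)_∞ = -1.
v=11: a=11^4·(≡8), b=11^2·(≡8) mod 11; (8|11)=-1, (8|11)=-1; (−1)^{4·2·5}·(-1)^2·(-1)^4 = +1.
Ram(-357, -5) = {2, 5, 17, ∞}; no ℚ_2-point on the conic.

[2, 5, 17, inf]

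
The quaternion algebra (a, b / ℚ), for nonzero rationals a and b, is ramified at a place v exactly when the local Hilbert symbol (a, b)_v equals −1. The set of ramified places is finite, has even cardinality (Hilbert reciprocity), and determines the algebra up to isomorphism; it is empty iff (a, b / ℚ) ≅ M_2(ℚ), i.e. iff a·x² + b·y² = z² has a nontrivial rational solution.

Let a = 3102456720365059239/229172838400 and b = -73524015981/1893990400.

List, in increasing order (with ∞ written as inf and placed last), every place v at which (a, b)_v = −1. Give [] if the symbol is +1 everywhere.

Mod squares: a ≡ 39, b ≡ -69. Check v ∈ {∞, 2, 3, 5, 7, 11, 13, 17, 23, 31}.
v=23: a=23^4·(≡6), b=23^1·(≡22) mod 23; (6|23)=+1, (22|23)=-1; (−1)^{4·1·11}·(+1)^1·(-1)^4 = +1.
v=13: a=13^3·(≡3), b=13^2·(≡12) mod 13; (3|13)=+1, (12|13)=+1; (−1)^{3·2·6}·(+1)^2·(+1)^3 = +1.
v=7: a=7^4·(≡1), b=7^0·(≡4) mod 7; (1|7)=+1, (4|7)=+1; (−1)^{4·0·3}·(+1)^0·(+1)^4 = +1.
v=2: v_2(a)=-18, v_2(b)=-18; units ≡ 7, 3 (mod 8); ε·ε+αω+βω = 1·1+-18·1+-18·0 ≡ 1  ⇒  (a,b)_2 = -1.
v=∞: 39 > 0 and -69 < 0  ⇒  (a,b)_∞ = +1.
v=11: a=11^-2·(≡10), b=11^0·(≡7) mod 11; (10|11)=-1, (7|11)=-1; (−1)^{-2·0·5}·(-1)^0·(-1)^-2 = +1.
v=17: a=17^-2·(≡14), b=17^-2·(≡13) mod 17; (14|17)=-1, (13|17)=+1; (−1)^{-2·-2·8}·(-1)^-2·(+1)^-2 = +1.
v=5: a=5^-2·(≡4), b=5^-2·(≡4) mod 5; (4|5)=+1, (4|5)=+1; (−1)^{-2·-2·2}·(+1)^-2·(+1)^-2 = +1.
v=3: a=3^7·(≡1), b=3^9·(≡1) mod 3; (1|3)=+1, (1|3)=+1; (−1)^{7·9·1}·(+1)^9·(+1)^7 = -1.
v=31: a=31^2·(≡7), b=31^2·(≡17) mod 31; (7|31)=+1, (17|31)=-1; (−1)^{2·2·15}·(+1)^2·(-1)^2 = +1.
Ram(39, -69) = {2, 3}; no ℚ_2-point on the conic.

[2, 3]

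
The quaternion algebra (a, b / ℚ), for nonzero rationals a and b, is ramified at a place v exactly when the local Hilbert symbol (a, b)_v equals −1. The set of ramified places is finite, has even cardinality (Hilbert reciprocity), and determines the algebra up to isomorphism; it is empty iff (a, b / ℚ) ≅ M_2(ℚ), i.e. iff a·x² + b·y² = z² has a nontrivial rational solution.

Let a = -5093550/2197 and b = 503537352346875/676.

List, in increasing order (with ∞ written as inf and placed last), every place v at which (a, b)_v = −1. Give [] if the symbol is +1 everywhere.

(a, b) ≡ (-6006, 1155) mod (ℚ^×)²; places V = {2, 3, 5, 7, 11, 13, ∞}.
(a,b)_3: α=3, u≡2; β=1, v≡1 (mod 3); (2|3)=-1, (1|3)=+1; sign (−1)^1·-1^1·+1^3 = +1.
(a,b)_∞: sgn(-6006)=−, sgn(1155)=+, so +1.
(a,b)_7: α=3, u≡3; β=9, v≡4 (mod 7); (3|7)=-1, (4|7)=+1; sign (−1)^1·-1^9·+1^3 = +1.
(a,b)_13: α=-3, u≡6; β=-2, v≡7 (mod 13); (6|13)=-1, (7|13)=-1; sign (−1)^0·-1^-2·-1^-3 = -1.
(a,b)_5: α=2, u≡4; β=5, v≡1 (mod 5); (4|5)=+1, (1|5)=+1; sign (−1)^0·+1^5·+1^2 = +1.
(a,b)_11: α=1, u≡9; β=3, v≡7 (mod 11); (9|11)=+1, (7|11)=-1; sign (−1)^1·+1^3·-1^1 = +1.
(a,b)_2: α=1, β=-2; u≡5, v≡3 (mod 8); ε(u)ε(v)=0·1, αω(v)=1·1, βω(u)=-2·1; sum ≡ 1  ⇒  -1.
Ram(-6006, 1155) = {2, 13}; no ℚ_2-point on the conic.

[2, 13]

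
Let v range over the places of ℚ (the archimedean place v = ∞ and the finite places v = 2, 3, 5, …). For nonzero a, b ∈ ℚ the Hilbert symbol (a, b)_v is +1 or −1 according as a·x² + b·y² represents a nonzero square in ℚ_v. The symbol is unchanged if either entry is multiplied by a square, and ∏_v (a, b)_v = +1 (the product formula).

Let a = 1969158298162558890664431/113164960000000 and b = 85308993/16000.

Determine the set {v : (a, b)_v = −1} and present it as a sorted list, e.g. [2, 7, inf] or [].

(a, b) ≡ (310, 2170) mod (ℚ^×)²; places V = {2, 3, 5, 7, 11, 19, 29, 31, ∞}.
(a,b)_31: α=3, u≡10; β=1, v≡16 (mod 31); (10|31)=+1, (16|31)=+1; sign (−1)^1·+1^1·+1^3 = -1.
(a,b)_∞: sgn(310)=+, sgn(2170)=+, so +1.
(a,b)_29: α=-4, u≡5; β=0, v≡13 (mod 29); (5|29)=+1, (13|29)=+1; sign (−1)^0·+1^0·+1^-4 = +1.
(a,b)_19: α=2, u≡6; β=2, v≡5 (mod 19); (6|19)=+1, (5|19)=+1; sign (−1)^0·+1^2·+1^2 = +1.
(a,b)_5: α=-7, u≡2; β=-3, v≡1 (mod 5); (2|5)=-1, (1|5)=+1; sign (−1)^0·-1^-3·+1^-7 = -1.
(a,b)_3: α=16, u≡1; β=2, v≡1 (mod 3); (1|3)=+1, (1|3)=+1; sign (−1)^0·+1^2·+1^16 = +1.
(a,b)_11: α=6, u≡8; β=2, v≡9 (mod 11); (8|11)=-1, (9|11)=+1; sign (−1)^0·-1^2·+1^6 = +1.
(a,b)_7: α=4, u≡2; β=1, v≡4 (mod 7); (2|7)=+1, (4|7)=+1; sign (−1)^0·+1^1·+1^4 = +1.
(a,b)_2: α=-11, β=-7; u≡3, v≡5 (mod 8); ε(u)ε(v)=1·0, αω(v)=-11·1, βω(u)=-7·1; sum ≡ 0  ⇒  +1.
|Ram(310, 2170)| = 2, even; anisotropic at {5, 31}.

[5, 31]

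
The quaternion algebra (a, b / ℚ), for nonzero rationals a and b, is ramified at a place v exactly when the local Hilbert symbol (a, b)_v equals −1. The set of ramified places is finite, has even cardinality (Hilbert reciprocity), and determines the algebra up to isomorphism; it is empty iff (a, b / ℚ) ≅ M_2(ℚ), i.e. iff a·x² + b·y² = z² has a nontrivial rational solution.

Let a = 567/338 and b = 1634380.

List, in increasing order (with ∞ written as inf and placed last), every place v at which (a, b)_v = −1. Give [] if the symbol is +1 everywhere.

Mod squares: a ≡ 14, b ≡ 408595. Check v ∈ {∞, 2, 3, 5, 7, 11, 13, 17, 19, 23}.
v=5: a=5^0·(≡4), b=5^1·(≡1) mod 5; (4|5)=+1, (1|5)=+1; (−1)^{0·1·2}·(+1)^1·(+1)^0 = +1.
v=17: a=17^0·(≡14), b=17^1·(≡5) mod 17; (14|17)=-1, (5|17)=-1; (−1)^{0·1·8}·(-1)^1·(-1)^0 = -1.
v=11: a=11^0·(≡9), b=11^1·(≡3) mod 11; (9|11)=+1, (3|11)=+1; (−1)^{0·1·5}·(+1)^1·(+1)^0 = +1.
v=23: a=23^0·(≡11), b=23^1·(≡13) mod 23; (11|23)=-1, (13|23)=+1; (−1)^{0·1·11}·(-1)^1·(+1)^0 = -1.
v=3: a=3^4·(≡2), b=3^0·(≡1) mod 3; (2|3)=-1, (1|3)=+1; (−1)^{4·0·1}·(-1)^0·(+1)^4 = +1.
v=19: a=19^0·(≡15), b=19^1·(≡7) mod 19; (15|19)=-1, (7|19)=+1; (−1)^{0·1·9}·(-1)^1·(+1)^0 = -1.
v=7: a=7^1·(≡2), b=7^0·(≡6) mod 7; (2|7)=+1, (6|7)=-1; (−1)^{1·0·3}·(+1)^0·(-1)^1 = -1.
v=13: a=13^-2·(≡4), b=13^0·(≡7) mod 13; (4|13)=+1, (7|13)=-1; (−1)^{-2·0·6}·(+1)^0·(-1)^-2 = +1.
v=∞: 14 > 0 and 408595 > 0  ⇒  (a,b)_∞ = +1.
v=2: v_2(a)=-1, v_2(b)=2; units ≡ 7, 3 (mod 8); ε·ε+αω+βω = 1·1+-1·1+2·0 ≡ 0  ⇒  (a,b)_2 = +1.
Ram(14, 408595) = {7, 17, 19, 23}; no ℚ_7-point on the conic.

[7, 17, 19, 23]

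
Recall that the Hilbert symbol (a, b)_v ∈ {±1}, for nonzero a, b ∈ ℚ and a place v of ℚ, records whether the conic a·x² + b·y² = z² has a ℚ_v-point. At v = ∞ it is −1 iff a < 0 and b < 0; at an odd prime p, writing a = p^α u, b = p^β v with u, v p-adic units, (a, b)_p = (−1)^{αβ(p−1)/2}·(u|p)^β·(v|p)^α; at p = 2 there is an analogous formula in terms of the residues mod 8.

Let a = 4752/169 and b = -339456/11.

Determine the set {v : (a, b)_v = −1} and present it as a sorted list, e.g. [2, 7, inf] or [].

[11, 13]

Mod squares: a ≡ 33, b ≡ -14586. Check v ∈ {∞, 2, 3, 11, 13, 17}.
v=3: a=3^3·(≡2), b=3^1·(≡1) mod 3; (2|3)=-1, (1|3)=+1; (−1)^{3·1·1}·(-1)^1·(+1)^3 = +1.
v=∞: 33 > 0 and -14586 < 0  ⇒  (a,b)_∞ = +1.
v=13: a=13^-2·(≡7), b=13^1·(≡4) mod 13; (7|13)=-1, (4|13)=+1; (−1)^{-2·1·6}·(-1)^1·(+1)^-2 = -1.
v=11: a=11^1·(≡9), b=11^-1·(≡4) mod 11; (9|11)=+1, (4|11)=+1; (−1)^{1·-1·5}·(+1)^-1·(+1)^1 = -1.
v=17: a=17^0·(≡8), b=17^1·(≡13) mod 17; (8|17)=+1, (13|17)=+1; (−1)^{0·1·8}·(+1)^1·(+1)^0 = +1.
v=2: v_2(a)=4, v_2(b)=9; units ≡ 1, 3 (mod 8); ε·ε+αω+βω = 0·1+4·1+9·0 ≡ 0  ⇒  (a,b)_2 = +1.
|Ram(33, -14586)| = 2, even; anisotropic at {11, 13}.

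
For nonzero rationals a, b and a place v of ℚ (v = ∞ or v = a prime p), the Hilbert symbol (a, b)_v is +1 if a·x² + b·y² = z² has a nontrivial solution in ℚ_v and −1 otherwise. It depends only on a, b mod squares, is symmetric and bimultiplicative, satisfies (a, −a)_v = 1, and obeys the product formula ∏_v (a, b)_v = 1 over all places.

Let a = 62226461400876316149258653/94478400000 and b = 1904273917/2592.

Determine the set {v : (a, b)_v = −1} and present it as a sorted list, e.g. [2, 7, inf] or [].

(a, b) ≡ (770, 26) mod (ℚ^×)²; places V = {2, 3, 5, 7, 11, 13, 17, 19, ∞}.
(a,b)_∞: sgn(770)=+, sgn(26)=+, so +1.
(a,b)_2: α=-9, β=-5; u≡1, v≡5 (mod 8); ε(u)ε(v)=0·0, αω(v)=-9·1, βω(u)=-5·0; sum ≡ 1  ⇒  -1.
(a,b)_3: α=-10, u≡2; β=-4, v≡2 (mod 3); (2|3)=-1, (2|3)=-1; sign (−1)^0·-1^-4·-1^-10 = +1.
(a,b)_7: α=9, u≡5; β=4, v≡5 (mod 7); (5|7)=-1, (5|7)=-1; sign (−1)^0·-1^4·-1^9 = -1.
(a,b)_19: α=8, u≡3; β=2, v≡1 (mod 19); (3|19)=-1, (1|19)=+1; sign (−1)^0·-1^2·+1^8 = +1.
(a,b)_11: α=1, u≡1; β=0, v≡1 (mod 11); (1|11)=+1, (1|11)=+1; sign (−1)^0·+1^0·+1^1 = +1.
(a,b)_5: α=-5, u≡1; β=0, v≡1 (mod 5); (1|5)=+1, (1|5)=+1; sign (−1)^0·+1^0·+1^-5 = +1.
(a,b)_17: α=2, u≡14; β=0, v≡8 (mod 17); (14|17)=-1, (8|17)=+1; sign (−1)^0·-1^0·+1^2 = +1.
(a,b)_13: α=4, u≡9; β=3, v≡5 (mod 13); (9|13)=+1, (5|13)=-1; sign (−1)^0·+1^3·-1^4 = +1.
Ram(770, 26) = {2, 7}; no ℚ_2-point on the conic.

[2, 7]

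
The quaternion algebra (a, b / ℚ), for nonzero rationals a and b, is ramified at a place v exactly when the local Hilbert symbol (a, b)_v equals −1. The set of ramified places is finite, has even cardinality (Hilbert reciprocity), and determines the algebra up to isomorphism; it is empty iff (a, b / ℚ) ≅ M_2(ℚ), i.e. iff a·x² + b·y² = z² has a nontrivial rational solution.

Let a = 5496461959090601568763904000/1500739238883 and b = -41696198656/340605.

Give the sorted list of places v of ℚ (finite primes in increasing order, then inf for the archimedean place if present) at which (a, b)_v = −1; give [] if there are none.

Mod squares: a ≡ 83943195, b ≡ -44030. Check v ∈ {∞, 2, 3, 5, 7, 17, 29, 31, 37, 41}.
v=3: a=3^-1·(≡2), b=3^-4·(≡1) mod 3; (2|3)=-1, (1|3)=+1; (−1)^{-1·-4·1}·(-1)^-4·(+1)^-1 = +1.
v=41: a=41^1·(≡34), b=41^0·(≡25) mod 41; (34|41)=-1, (25|41)=+1; (−1)^{1·0·20}·(-1)^0·(+1)^1 = +1.
v=17: a=17^5·(≡1), b=17^3·(≡10) mod 17; (1|17)=+1, (10|17)=-1; (−1)^{5·3·8}·(+1)^3·(-1)^5 = -1.
v=31: a=31^1·(≡24), b=31^0·(≡22) mod 31; (24|31)=-1, (22|31)=-1; (−1)^{1·0·15}·(-1)^0·(-1)^1 = -1.
v=29: a=29^-8·(≡12), b=29^-2·(≡19) mod 29; (12|29)=-1, (19|29)=-1; (−1)^{-8·-2·14}·(-1)^-2·(-1)^-8 = +1.
v=2: v_2(a)=36, v_2(b)=15; units ≡ 3, 1 (mod 8); ε·ε+αω+βω = 1·0+36·0+15·1 ≡ 1  ⇒  (a,b)_2 = -1.
v=∞: 83943195 > 0 and -44030 < 0  ⇒  (a,b)_∞ = +1.
v=7: a=7^1·(≡5), b=7^1·(≡5) mod 7; (5|7)=-1, (5|7)=-1; (−1)^{1·1·3}·(-1)^1·(-1)^1 = -1.
v=5: a=5^3·(≡4), b=5^-1·(≡4) mod 5; (4|5)=+1, (4|5)=+1; (−1)^{3·-1·2}·(+1)^-1·(+1)^3 = +1.
v=37: a=37^3·(≡20), b=37^1·(≡20) mod 37; (20|37)=-1, (20|37)=-1; (−1)^{3·1·18}·(-1)^1·(-1)^3 = +1.
Ram(83943195, -44030) = {2, 7, 17, 31}; no ℚ_2-point on the conic.

[2, 7, 17, 31]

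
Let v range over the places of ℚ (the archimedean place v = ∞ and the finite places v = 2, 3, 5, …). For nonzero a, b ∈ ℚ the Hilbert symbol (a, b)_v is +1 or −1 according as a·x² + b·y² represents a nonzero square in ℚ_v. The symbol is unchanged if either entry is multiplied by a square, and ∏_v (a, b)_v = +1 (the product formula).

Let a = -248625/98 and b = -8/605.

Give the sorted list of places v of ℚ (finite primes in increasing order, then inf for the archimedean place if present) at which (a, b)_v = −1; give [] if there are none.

(a, b) ≡ (-2210, -10) mod (ℚ^×)²; places V = {2, 3, 5, 7, 11, 13, 17, ∞}.
(a,b)_11: α=0, u≡3; β=-2, v≡5 (mod 11); (3|11)=+1, (5|11)=+1; sign (−1)^0·+1^-2·+1^0 = +1.
(a,b)_7: α=-2, u≡4; β=0, v≡2 (mod 7); (4|7)=+1, (2|7)=+1; sign (−1)^0·+1^0·+1^-2 = +1.
(a,b)_3: α=2, u≡1; β=0, v≡2 (mod 3); (1|3)=+1, (2|3)=-1; sign (−1)^0·+1^0·-1^2 = +1.
(a,b)_5: α=3, u≡2; β=-1, v≡2 (mod 5); (2|5)=-1, (2|5)=-1; sign (−1)^0·-1^-1·-1^3 = +1.
(a,b)_2: α=-1, β=3; u≡7, v≡3 (mod 8); ε(u)ε(v)=1·1, αω(v)=-1·1, βω(u)=3·0; sum ≡ 0  ⇒  +1.
(a,b)_17: α=1, u≡14; β=0, v≡6 (mod 17); (14|17)=-1, (6|17)=-1; sign (−1)^0·-1^0·-1^1 = -1.
(a,b)_∞: sgn(-2210)=−, sgn(-10)=−, so -1.
(a,b)_13: α=1, u≡9; β=0, v≡10 (mod 13); (9|13)=+1, (10|13)=+1; sign (−1)^0·+1^0·+1^1 = +1.
|Ram(-2210, -10)| = 2, even; anisotropic at {17, ∞}.

[17, inf]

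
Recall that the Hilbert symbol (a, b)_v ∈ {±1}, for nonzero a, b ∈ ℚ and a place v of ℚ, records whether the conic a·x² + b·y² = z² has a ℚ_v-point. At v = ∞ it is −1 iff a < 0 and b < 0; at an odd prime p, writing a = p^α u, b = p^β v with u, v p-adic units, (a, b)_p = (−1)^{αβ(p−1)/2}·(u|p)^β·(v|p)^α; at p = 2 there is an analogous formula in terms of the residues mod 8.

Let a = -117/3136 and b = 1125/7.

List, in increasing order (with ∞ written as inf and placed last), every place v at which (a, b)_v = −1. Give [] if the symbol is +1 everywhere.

[2, 5]

Mod squares: a ≡ -13, b ≡ 35. Check v ∈ {∞, 2, 3, 5, 7, 13}.
v=13: a=13^1·(≡10), b=13^0·(≡1) mod 13; (10|13)=+1, (1|13)=+1; (−1)^{1·0·6}·(+1)^0·(+1)^1 = +1.
v=7: a=7^-2·(≡2), b=7^-1·(≡5) mod 7; (2|7)=+1, (5|7)=-1; (−1)^{-2·-1·3}·(+1)^-1·(-1)^-2 = +1.
v=3: a=3^2·(≡2), b=3^2·(≡2) mod 3; (2|3)=-1, (2|3)=-1; (−1)^{2·2·1}·(-1)^2·(-1)^2 = +1.
v=5: a=5^0·(≡3), b=5^3·(≡2) mod 5; (3|5)=-1, (2|5)=-1; (−1)^{0·3·2}·(-1)^3·(-1)^0 = -1.
v=∞: -13 < 0 and 35 > 0  ⇒  (a,b)_∞ = +1.
v=2: v_2(a)=-6, v_2(b)=0; units ≡ 3, 3 (mod 8); ε·ε+αω+βω = 1·1+-6·1+0·1 ≡ 1  ⇒  (a,b)_2 = -1.
Ram(-13, 35) = {2, 5}; no ℚ_2-point on the conic.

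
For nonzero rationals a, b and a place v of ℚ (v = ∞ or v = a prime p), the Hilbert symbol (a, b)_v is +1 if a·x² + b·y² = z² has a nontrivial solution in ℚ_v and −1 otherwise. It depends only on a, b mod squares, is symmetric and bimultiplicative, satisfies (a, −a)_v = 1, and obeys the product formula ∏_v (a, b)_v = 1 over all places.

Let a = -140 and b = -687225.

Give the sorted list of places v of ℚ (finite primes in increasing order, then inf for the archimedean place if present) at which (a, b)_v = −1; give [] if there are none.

Mod squares: a ≡ -35, b ≡ -561. Check v ∈ {∞, 2, 3, 5, 7, 11, 17}.
v=7: a=7^1·(≡1), b=7^2·(≡3) mod 7; (1|7)=+1, (3|7)=-1; (−1)^{1·2·3}·(+1)^2·(-1)^1 = -1.
v=∞: -35 < 0 and -561 < 0  ⇒  (a,b)_∞ = -1.
v=17: a=17^0·(≡13), b=17^1·(≡1) mod 17; (13|17)=+1, (1|17)=+1; (−1)^{0·1·8}·(+1)^1·(+1)^0 = +1.
v=2: v_2(a)=2, v_2(b)=0; units ≡ 5, 7 (mod 8); ε·ε+αω+βω = 0·1+2·0+0·1 ≡ 0  ⇒  (a,b)_2 = +1.
v=11: a=11^0·(≡3), b=11^1·(≡5) mod 11; (3|11)=+1, (5|11)=+1; (−1)^{0·1·5}·(+1)^1·(+1)^0 = +1.
v=5: a=5^1·(≡2), b=5^2·(≡1) mod 5; (2|5)=-1, (1|5)=+1; (−1)^{1·2·2}·(-1)^2·(+1)^1 = +1.
v=3: a=3^0·(≡1), b=3^1·(≡2) mod 3; (1|3)=+1, (2|3)=-1; (−1)^{0·1·1}·(+1)^1·(-1)^0 = +1.
(-35, -561 / ℚ) ramifies at {7, ∞}: a division algebra.

[7, inf]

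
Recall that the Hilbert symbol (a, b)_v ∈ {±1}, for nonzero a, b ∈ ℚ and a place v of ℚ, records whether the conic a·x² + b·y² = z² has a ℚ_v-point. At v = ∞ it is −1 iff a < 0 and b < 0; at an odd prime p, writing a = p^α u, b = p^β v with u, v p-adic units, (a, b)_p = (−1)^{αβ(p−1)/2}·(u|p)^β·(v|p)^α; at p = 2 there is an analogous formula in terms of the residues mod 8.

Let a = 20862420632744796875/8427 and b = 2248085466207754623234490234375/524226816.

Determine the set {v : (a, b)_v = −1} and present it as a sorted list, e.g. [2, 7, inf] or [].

(a, b) ≡ (418209, 151252255) mod (ℚ^×)²; places V = {2, 3, 5, 7, 11, 17, 19, 23, 29, 31, 41, 53, ∞}.
(a,b)_∞: sgn(418209)=+, sgn(151252255)=+, so +1.
(a,b)_11: α=3, u≡9; β=5, v≡2 (mod 11); (9|11)=+1, (2|11)=-1; sign (−1)^1·+1^5·-1^3 = +1.
(a,b)_19: α=1, u≡16; β=3, v≡16 (mod 19); (16|19)=+1, (16|19)=+1; sign (−1)^1·+1^3·+1^1 = -1.
(a,b)_7: α=2, u≡1; β=3, v≡3 (mod 7); (1|7)=+1, (3|7)=-1; sign (−1)^0·+1^3·-1^2 = +1.
(a,b)_23: α=1, u≡12; β=3, v≡18 (mod 23); (12|23)=+1, (18|23)=+1; sign (−1)^1·+1^3·+1^1 = -1.
(a,b)_53: α=-2, u≡3; β=-2, v≡40 (mod 53); (3|53)=-1, (40|53)=+1; sign (−1)^0·-1^-2·+1^-2 = +1.
(a,b)_5: α=6, u≡1; β=9, v≡4 (mod 5); (1|5)=+1, (4|5)=+1; sign (−1)^0·+1^9·+1^6 = +1.
(a,b)_2: α=0, β=-8; u≡1, v≡7 (mod 8); ε(u)ε(v)=0·1, αω(v)=0·0, βω(u)=-8·0; sum ≡ 0  ⇒  +1.
(a,b)_41: α=2, u≡33; β=0, v≡9 (mod 41); (33|41)=+1, (9|41)=+1; sign (−1)^0·+1^0·+1^2 = +1.
(a,b)_17: α=0, u≡2; β=2, v≡2 (mod 17); (2|17)=+1, (2|17)=+1; sign (−1)^0·+1^2·+1^0 = +1.
(a,b)_29: α=1, u≡8; β=1, v≡21 (mod 29); (8|29)=-1, (21|29)=-1; sign (−1)^0·-1^1·-1^1 = +1.
(a,b)_31: α=2, u≡20; β=3, v≡11 (mod 31); (20|31)=+1, (11|31)=-1; sign (−1)^0·+1^3·-1^2 = +1.
(a,b)_3: α=-1, u≡2; β=-6, v≡1 (mod 3); (2|3)=-1, (1|3)=+1; sign (−1)^0·-1^-6·+1^-1 = +1.
|Ram(418209, 151252255)| = 2, even; anisotropic at {19, 23}.

[19, 23]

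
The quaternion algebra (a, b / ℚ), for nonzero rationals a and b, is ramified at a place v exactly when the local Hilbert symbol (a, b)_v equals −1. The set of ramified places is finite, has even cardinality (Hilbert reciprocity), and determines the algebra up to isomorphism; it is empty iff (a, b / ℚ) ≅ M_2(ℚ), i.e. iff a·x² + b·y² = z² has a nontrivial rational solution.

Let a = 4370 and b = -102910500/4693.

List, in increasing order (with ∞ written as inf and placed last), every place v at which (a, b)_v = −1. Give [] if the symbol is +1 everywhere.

[2, 3, 5, 13, 19, 23]

Mod squares: a ≡ 4370, b ≡ -1365. Check v ∈ {∞, 2, 3, 5, 7, 11, 13, 19, 23}.
v=2: v_2(a)=1, v_2(b)=2; units ≡ 1, 3 (mod 8); ε·ε+αω+βω = 0·1+1·1+2·0 ≡ 1  ⇒  (a,b)_2 = -1.
v=∞: 4370 > 0 and -1365 < 0  ⇒  (a,b)_∞ = +1.
v=23: a=23^1·(≡6), b=23^0·(≡10) mod 23; (6|23)=+1, (10|23)=-1; (−1)^{1·0·11}·(+1)^0·(-1)^1 = -1.
v=5: a=5^1·(≡4), b=5^3·(≡2) mod 5; (4|5)=+1, (2|5)=-1; (−1)^{1·3·2}·(+1)^3·(-1)^1 = -1.
v=3: a=3^0·(≡2), b=3^5·(≡1) mod 3; (2|3)=-1, (1|3)=+1; (−1)^{0·5·1}·(-1)^5·(+1)^0 = -1.
v=19: a=19^1·(≡2), b=19^-2·(≡13) mod 19; (2|19)=-1, (13|19)=-1; (−1)^{1·-2·9}·(-1)^-2·(-1)^1 = -1.
v=7: a=7^0·(≡2), b=7^1·(≡4) mod 7; (2|7)=+1, (4|7)=+1; (−1)^{0·1·3}·(+1)^1·(+1)^0 = +1.
v=11: a=11^0·(≡3), b=11^2·(≡6) mod 11; (3|11)=+1, (6|11)=-1; (−1)^{0·2·5}·(+1)^2·(-1)^0 = +1.
v=13: a=13^0·(≡2), b=13^-1·(≡10) mod 13; (2|13)=-1, (10|13)=+1; (−1)^{0·-1·6}·(-1)^-1·(+1)^0 = -1.
Ram(4370, -1365) = {2, 3, 5, 13, 19, 23}; no ℚ_2-point on the conic.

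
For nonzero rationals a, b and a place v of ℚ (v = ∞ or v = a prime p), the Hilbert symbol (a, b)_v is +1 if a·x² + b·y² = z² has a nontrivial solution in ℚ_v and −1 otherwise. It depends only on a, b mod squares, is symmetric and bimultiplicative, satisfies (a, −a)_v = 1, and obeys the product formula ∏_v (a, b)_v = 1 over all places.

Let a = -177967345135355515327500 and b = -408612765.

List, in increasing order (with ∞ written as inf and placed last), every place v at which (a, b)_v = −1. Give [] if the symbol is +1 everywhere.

[3, 11, 17, inf]

(a, b) ≡ (-10659, -11685) mod (ℚ^×)²; places V = {2, 3, 5, 11, 17, 19, 41, ∞}.
(a,b)_17: α=5, u≡2; β=2, v≡5 (mod 17); (2|17)=+1, (5|17)=-1; sign (−1)^0·+1^2·-1^5 = -1.
(a,b)_41: α=2, u≡4; β=1, v≡33 (mod 41); (4|41)=+1, (33|41)=+1; sign (−1)^0·+1^1·+1^2 = +1.
(a,b)_2: α=2, β=0; u≡5, v≡3 (mod 8); ε(u)ε(v)=0·1, αω(v)=2·1, βω(u)=0·1; sum ≡ 0  ⇒  +1.
(a,b)_5: α=4, u≡1; β=1, v≡2 (mod 5); (1|5)=+1, (2|5)=-1; sign (−1)^0·+1^1·-1^4 = +1.
(a,b)_11: α=5, u≡7; β=2, v≡2 (mod 11); (7|11)=-1, (2|11)=-1; sign (−1)^0·-1^2·-1^5 = -1.
(a,b)_19: α=3, u≡5; β=1, v≡13 (mod 19); (5|19)=+1, (13|19)=-1; sign (−1)^1·+1^1·-1^3 = +1.
(a,b)_3: α=3, u≡2; β=1, v≡2 (mod 3); (2|3)=-1, (2|3)=-1; sign (−1)^1·-1^1·-1^3 = -1.
(a,b)_∞: sgn(-10659)=−, sgn(-11685)=−, so -1.
|Ram(-10659, -11685)| = 4, even; anisotropic at {3, 11, 17, ∞}.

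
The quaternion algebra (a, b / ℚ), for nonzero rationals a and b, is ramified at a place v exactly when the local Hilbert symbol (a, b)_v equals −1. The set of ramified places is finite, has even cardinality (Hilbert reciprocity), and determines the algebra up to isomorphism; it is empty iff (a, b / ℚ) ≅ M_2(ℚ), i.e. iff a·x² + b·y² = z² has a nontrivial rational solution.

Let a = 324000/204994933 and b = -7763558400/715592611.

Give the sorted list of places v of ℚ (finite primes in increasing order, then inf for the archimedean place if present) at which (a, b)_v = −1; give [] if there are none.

Mod squares: a ≡ 130, b ≡ -494. Check v ∈ {∞, 2, 3, 5, 11, 13, 17, 19}.
v=13: a=13^-1·(≡4), b=13^1·(≡10) mod 13; (4|13)=+1, (10|13)=+1; (−1)^{-1·1·6}·(+1)^1·(+1)^-1 = +1.
v=2: v_2(a)=5, v_2(b)=15; units ≡ 1, 1 (mod 8); ε·ε+αω+βω = 0·0+5·0+15·0 ≡ 0  ⇒  (a,b)_2 = +1.
v=3: a=3^4·(≡1), b=3^6·(≡1) mod 3; (1|3)=+1, (1|3)=+1; (−1)^{4·6·1}·(+1)^6·(+1)^4 = +1.
v=11: a=11^-2·(≡9), b=11^0·(≡5) mod 11; (9|11)=+1, (5|11)=+1; (−1)^{-2·0·5}·(+1)^0·(+1)^-2 = +1.
v=19: a=19^-4·(≡16), b=19^-5·(≡15) mod 19; (16|19)=+1, (15|19)=-1; (−1)^{-4·-5·9}·(+1)^-5·(-1)^-4 = +1.
v=∞: 130 > 0 and -494 < 0  ⇒  (a,b)_∞ = +1.
v=17: a=17^0·(≡6), b=17^-2·(≡16) mod 17; (6|17)=-1, (16|17)=+1; (−1)^{0·-2·8}·(-1)^-2·(+1)^0 = +1.
v=5: a=5^3·(≡4), b=5^2·(≡4) mod 5; (4|5)=+1, (4|5)=+1; (−1)^{3·2·2}·(+1)^2·(+1)^3 = +1.
Ram(a, b) = ∅: the form 130·x² + -494·y² − z² is isotropic over every ℚ_v, so by Hasse–Minkowski it is isotropic over ℚ.

[]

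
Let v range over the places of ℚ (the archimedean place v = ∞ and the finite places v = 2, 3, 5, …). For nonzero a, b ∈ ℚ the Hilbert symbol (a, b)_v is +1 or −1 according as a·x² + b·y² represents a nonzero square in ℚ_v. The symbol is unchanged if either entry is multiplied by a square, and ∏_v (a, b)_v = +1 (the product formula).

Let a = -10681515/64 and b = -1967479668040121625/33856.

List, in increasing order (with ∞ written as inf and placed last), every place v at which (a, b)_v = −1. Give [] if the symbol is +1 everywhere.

[29, inf]

(a, b) ≡ (-1235, -8265) mod (ℚ^×)²; places V = {2, 3, 5, 13, 19, 23, 29, 31, ∞}.
(a,b)_19: α=1, u≡9; β=3, v≡3 (mod 19); (9|19)=+1, (3|19)=-1; sign (−1)^1·+1^3·-1^1 = +1.
(a,b)_2: α=-6, β=-6; u≡5, v≡7 (mod 8); ε(u)ε(v)=0·1, αω(v)=-6·0, βω(u)=-6·1; sum ≡ 0  ⇒  +1.
(a,b)_3: α=2, u≡1; β=1, v≡2 (mod 3); (1|3)=+1, (2|3)=-1; sign (−1)^0·+1^1·-1^2 = +1.
(a,b)_5: α=1, u≡3; β=3, v≡2 (mod 5); (3|5)=-1, (2|5)=-1; sign (−1)^0·-1^3·-1^1 = +1.
(a,b)_23: α=0, u≡17; β=-2, v≡17 (mod 23); (17|23)=-1, (17|23)=-1; sign (−1)^0·-1^-2·-1^0 = +1.
(a,b)_13: α=1, u≡3; β=4, v≡12 (mod 13); (3|13)=+1, (12|13)=+1; sign (−1)^0·+1^4·+1^1 = +1.
(a,b)_31: α=2, u≡7; β=4, v≡27 (mod 31); (7|31)=+1, (27|31)=-1; sign (−1)^0·+1^4·-1^2 = +1.
(a,b)_29: α=0, u≡14; β=1, v≡4 (mod 29); (14|29)=-1, (4|29)=+1; sign (−1)^0·-1^1·+1^0 = -1.
(a,b)_∞: sgn(-1235)=−, sgn(-8265)=−, so -1.
Ram(-1235, -8265) = {29, ∞}; no ℚ_29-point on the conic.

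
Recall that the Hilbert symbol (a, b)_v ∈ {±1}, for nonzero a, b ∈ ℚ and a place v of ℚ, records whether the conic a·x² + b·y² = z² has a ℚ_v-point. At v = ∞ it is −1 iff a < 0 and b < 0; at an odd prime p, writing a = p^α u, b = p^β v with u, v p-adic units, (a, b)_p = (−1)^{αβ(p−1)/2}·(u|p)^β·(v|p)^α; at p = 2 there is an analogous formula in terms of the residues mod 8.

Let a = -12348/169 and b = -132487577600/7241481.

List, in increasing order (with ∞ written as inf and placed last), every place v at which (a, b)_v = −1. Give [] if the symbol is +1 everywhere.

(a, b) ≡ (-7, -14) mod (ℚ^×)²; places V = {2, 3, 5, 7, 13, 19, 23, ∞}.
(a,b)_19: α=0, u≡18; β=2, v≡4 (mod 19); (18|19)=-1, (4|19)=+1; sign (−1)^0·-1^2·+1^0 = +1.
(a,b)_∞: sgn(-7)=−, sgn(-14)=−, so -1.
(a,b)_5: α=0, u≡3; β=2, v≡1 (mod 5); (3|5)=-1, (1|5)=+1; sign (−1)^0·-1^2·+1^0 = +1.
(a,b)_2: α=2, β=21; u≡1, v≡1 (mod 8); ε(u)ε(v)=0·0, αω(v)=2·0, βω(u)=21·0; sum ≡ 0  ⇒  +1.
(a,b)_13: α=-2, u≡2; β=-2, v≡12 (mod 13); (2|13)=-1, (12|13)=+1; sign (−1)^0·-1^-2·+1^-2 = +1.
(a,b)_3: α=2, u≡2; β=-4, v≡1 (mod 3); (2|3)=-1, (1|3)=+1; sign (−1)^0·-1^-4·+1^2 = +1.
(a,b)_7: α=3, u≡6; β=1, v≡6 (mod 7); (6|7)=-1, (6|7)=-1; sign (−1)^1·-1^1·-1^3 = -1.
(a,b)_23: α=0, u≡9; β=-2, v≡18 (mod 23); (9|23)=+1, (18|23)=+1; sign (−1)^0·+1^-2·+1^0 = +1.
Ram(-7, -14) = {7, ∞}; no ℚ_7-point on the conic.

[7, inf]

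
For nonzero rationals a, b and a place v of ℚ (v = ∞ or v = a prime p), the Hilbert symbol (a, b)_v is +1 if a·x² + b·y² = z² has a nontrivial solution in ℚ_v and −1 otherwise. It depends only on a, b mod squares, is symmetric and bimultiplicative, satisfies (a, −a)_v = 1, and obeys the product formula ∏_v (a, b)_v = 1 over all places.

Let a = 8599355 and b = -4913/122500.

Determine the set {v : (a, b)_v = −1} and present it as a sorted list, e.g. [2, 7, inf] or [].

[2, 5, 17, 37, 43, 47]

Mod squares: a ≡ 8599355, b ≡ -17. Check v ∈ {∞, 2, 5, 7, 17, 23, 37, 43, 47}.
v=7: a=7^0·(≡2), b=7^-2·(≡1) mod 7; (2|7)=+1, (1|7)=+1; (−1)^{0·-2·3}·(+1)^-2·(+1)^0 = +1.
v=5: a=5^1·(≡1), b=5^-4·(≡2) mod 5; (1|5)=+1, (2|5)=-1; (−1)^{1·-4·2}·(+1)^-4·(-1)^1 = -1.
v=43: a=43^1·(≡35), b=43^0·(≡20) mod 43; (35|43)=+1, (20|43)=-1; (−1)^{1·0·21}·(+1)^0·(-1)^1 = -1.
v=17: a=17^0·(≡7), b=17^3·(≡9) mod 17; (7|17)=-1, (9|17)=+1; (−1)^{0·3·8}·(-1)^3·(+1)^0 = -1.
v=∞: 8599355 > 0 and -17 < 0  ⇒  (a,b)_∞ = +1.
v=47: a=47^1·(≡41), b=47^0·(≡43) mod 47; (41|47)=-1, (43|47)=-1; (−1)^{1·0·23}·(-1)^0·(-1)^1 = -1.
v=2: v_2(a)=0, v_2(b)=-2; units ≡ 3, 7 (mod 8); ε·ε+αω+βω = 1·1+0·0+-2·1 ≡ 1  ⇒  (a,b)_2 = -1.
v=37: a=37^1·(≡18), b=37^0·(≡20) mod 37; (18|37)=-1, (20|37)=-1; (−1)^{1·0·18}·(-1)^0·(-1)^1 = -1.
v=23: a=23^1·(≡20), b=23^0·(≡16) mod 23; (20|23)=-1, (16|23)=+1; (−1)^{1·0·11}·(-1)^0·(+1)^1 = +1.
Ram(8599355, -17) = {2, 5, 17, 37, 43, 47}; no ℚ_2-point on the conic.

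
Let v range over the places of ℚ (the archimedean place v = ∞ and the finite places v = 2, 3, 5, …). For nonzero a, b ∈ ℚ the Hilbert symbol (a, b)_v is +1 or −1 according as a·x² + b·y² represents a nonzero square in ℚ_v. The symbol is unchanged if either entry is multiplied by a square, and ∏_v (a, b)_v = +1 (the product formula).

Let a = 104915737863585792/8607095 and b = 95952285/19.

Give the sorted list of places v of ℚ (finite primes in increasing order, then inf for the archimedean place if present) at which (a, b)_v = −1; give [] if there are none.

[2, 13, 19, 37]

(a, b) ≡ (11560835, 1198615) mod (ℚ^×)²; places V = {2, 3, 5, 7, 11, 13, 19, 23, 31, 37, 43, ∞}.
(a,b)_5: α=-1, u≡3; β=1, v≡3 (mod 5); (3|5)=-1, (3|5)=-1; sign (−1)^0·-1^1·-1^-1 = +1.
(a,b)_19: α=-1, u≡16; β=-1, v≡5 (mod 19); (16|19)=+1, (5|19)=+1; sign (−1)^1·+1^-1·+1^-1 = -1.
(a,b)_13: α=3, u≡10; β=2, v≡7 (mod 13); (10|13)=+1, (7|13)=-1; sign (−1)^0·+1^2·-1^3 = -1.
(a,b)_23: α=1, u≡8; β=0, v≡3 (mod 23); (8|23)=+1, (3|23)=+1; sign (−1)^0·+1^0·+1^1 = +1.
(a,b)_2: α=16, β=0; u≡3, v≡7 (mod 8); ε(u)ε(v)=1·1, αω(v)=16·0, βω(u)=0·1; sum ≡ 1  ⇒  -1.
(a,b)_31: α=2, u≡4; β=1, v≡7 (mod 31); (4|31)=+1, (7|31)=+1; sign (−1)^0·+1^1·+1^2 = +1.
(a,b)_43: α=-2, u≡7; β=0, v≡26 (mod 43); (7|43)=-1, (26|43)=-1; sign (−1)^0·-1^0·-1^-2 = +1.
(a,b)_∞: sgn(11560835)=+, sgn(1198615)=+, so +1.
(a,b)_37: α=1, u≡16; β=1, v≡24 (mod 37); (16|37)=+1, (24|37)=-1; sign (−1)^0·+1^1·-1^1 = -1.
(a,b)_7: α=-2, u≡6; β=0, v≡6 (mod 7); (6|7)=-1, (6|7)=-1; sign (−1)^0·-1^0·-1^-2 = +1.
(a,b)_3: α=4, u≡2; β=2, v≡1 (mod 3); (2|3)=-1, (1|3)=+1; sign (−1)^0·-1^2·+1^4 = +1.
(a,b)_11: α=1, u≡5; β=1, v≡7 (mod 11); (5|11)=+1, (7|11)=-1; sign (−1)^1·+1^1·-1^1 = +1.
|Ram(11560835, 1198615)| = 4, even; anisotropic at {2, 13, 19, 37}.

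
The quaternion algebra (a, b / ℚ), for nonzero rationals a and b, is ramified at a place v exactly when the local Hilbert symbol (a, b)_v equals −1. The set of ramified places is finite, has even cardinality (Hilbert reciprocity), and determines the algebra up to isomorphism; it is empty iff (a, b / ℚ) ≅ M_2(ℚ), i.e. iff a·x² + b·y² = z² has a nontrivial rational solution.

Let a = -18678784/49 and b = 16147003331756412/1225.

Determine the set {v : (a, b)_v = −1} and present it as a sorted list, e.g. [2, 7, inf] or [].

Mod squares: a ≡ -18241, b ≡ 1348007. Check v ∈ {∞, 2, 3, 5, 7, 17, 23, 29, 37, 43, 47}.
v=47: a=47^0·(≡25), b=47^1·(≡10) mod 47; (25|47)=+1, (10|47)=-1; (−1)^{0·1·23}·(+1)^1·(-1)^0 = +1.
v=23: a=23^0·(≡15), b=23^1·(≡5) mod 23; (15|23)=-1, (5|23)=-1; (−1)^{0·1·11}·(-1)^1·(-1)^0 = -1.
v=7: a=7^-2·(≡2), b=7^-2·(≡6) mod 7; (2|7)=+1, (6|7)=-1; (−1)^{-2·-2·3}·(+1)^-2·(-1)^-2 = +1.
v=2: v_2(a)=10, v_2(b)=2; units ≡ 7, 7 (mod 8); ε·ε+αω+βω = 1·1+10·0+2·0 ≡ 1  ⇒  (a,b)_2 = -1.
v=3: a=3^0·(≡2), b=3^2·(≡2) mod 3; (2|3)=-1, (2|3)=-1; (−1)^{0·2·1}·(-1)^2·(-1)^0 = +1.
v=5: a=5^0·(≡4), b=5^-2·(≡3) mod 5; (4|5)=+1, (3|5)=-1; (−1)^{0·-2·2}·(+1)^-2·(-1)^0 = +1.
v=29: a=29^1·(≡20), b=29^3·(≡24) mod 29; (20|29)=+1, (24|29)=+1; (−1)^{1·3·14}·(+1)^3·(+1)^1 = +1.
v=37: a=37^1·(≡12), b=37^2·(≡23) mod 37; (12|37)=+1, (23|37)=-1; (−1)^{1·2·18}·(+1)^2·(-1)^1 = -1.
v=∞: -18241 < 0 and 1348007 > 0  ⇒  (a,b)_∞ = +1.
v=43: a=43^0·(≡12), b=43^1·(≡32) mod 43; (12|43)=-1, (32|43)=-1; (−1)^{0·1·21}·(-1)^1·(-1)^0 = -1.
v=17: a=17^1·(≡4), b=17^2·(≡4) mod 17; (4|17)=+1, (4|17)=+1; (−1)^{1·2·8}·(+1)^2·(+1)^1 = +1.
(-18241, 1348007 / ℚ) ramifies at {2, 23, 37, 43}: a division algebra.

[2, 23, 37, 43]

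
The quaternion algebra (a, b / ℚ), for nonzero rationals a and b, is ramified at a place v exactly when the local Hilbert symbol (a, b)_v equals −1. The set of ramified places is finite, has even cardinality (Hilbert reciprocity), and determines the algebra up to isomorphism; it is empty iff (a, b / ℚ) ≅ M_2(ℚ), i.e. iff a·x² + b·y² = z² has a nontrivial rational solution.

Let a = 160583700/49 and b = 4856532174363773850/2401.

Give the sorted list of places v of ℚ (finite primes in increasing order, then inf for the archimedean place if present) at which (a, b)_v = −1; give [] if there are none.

Mod squares: a ≡ 1173, b ≡ 2346. Check v ∈ {∞, 2, 3, 5, 7, 17, 23, 37}.
v=2: v_2(a)=2, v_2(b)=1; units ≡ 5, 5 (mod 8); ε·ε+αω+βω = 0·0+2·1+1·1 ≡ 1  ⇒  (a,b)_2 = -1.
v=∞: 1173 > 0 and 2346 > 0  ⇒  (a,b)_∞ = +1.
v=17: a=17^1·(≡9), b=17^5·(≡2) mod 17; (9|17)=+1, (2|17)=+1; (−1)^{1·5·8}·(+1)^5·(+1)^1 = +1.
v=3: a=3^1·(≡1), b=3^1·(≡2) mod 3; (1|3)=+1, (2|3)=-1; (−1)^{1·1·1}·(+1)^1·(-1)^1 = +1.
v=37: a=37^2·(≡7), b=37^4·(≡20) mod 37; (7|37)=+1, (20|37)=-1; (−1)^{2·4·18}·(+1)^4·(-1)^2 = +1.
v=5: a=5^2·(≡2), b=5^2·(≡4) mod 5; (2|5)=-1, (4|5)=+1; (−1)^{2·2·2}·(-1)^2·(+1)^2 = +1.
v=7: a=7^-2·(≡4), b=7^-4·(≡2) mod 7; (4|7)=+1, (2|7)=+1; (−1)^{-2·-4·3}·(+1)^-4·(+1)^-2 = +1.
v=23: a=23^1·(≡22), b=23^3·(≡7) mod 23; (22|23)=-1, (7|23)=-1; (−1)^{1·3·11}·(-1)^3·(-1)^1 = -1.
(1173, 2346 / ℚ) ramifies at {2, 23}: a division algebra.

[2, 23]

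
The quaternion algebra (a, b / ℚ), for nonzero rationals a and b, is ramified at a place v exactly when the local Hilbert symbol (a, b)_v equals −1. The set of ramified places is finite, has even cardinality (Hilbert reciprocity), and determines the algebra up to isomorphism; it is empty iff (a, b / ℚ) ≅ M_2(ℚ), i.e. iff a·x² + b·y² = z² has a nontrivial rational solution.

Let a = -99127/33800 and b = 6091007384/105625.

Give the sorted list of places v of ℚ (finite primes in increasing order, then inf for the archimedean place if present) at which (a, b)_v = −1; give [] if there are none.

[2, 17]

(a, b) ≡ (-14, 104006) mod (ℚ^×)²; places V = {2, 5, 7, 11, 13, 17, 19, 23, ∞}.
(a,b)_17: α=2, u≡12; β=1, v≡9 (mod 17); (12|17)=-1, (9|17)=+1; sign (−1)^0·-1^1·+1^2 = -1.
(a,b)_7: α=3, u≡3; β=1, v≡4 (mod 7); (3|7)=-1, (4|7)=+1; sign (−1)^1·-1^1·+1^3 = +1.
(a,b)_2: α=-3, β=3; u≡1, v≡3 (mod 8); ε(u)ε(v)=0·1, αω(v)=-3·1, βω(u)=3·0; sum ≡ 1  ⇒  -1.
(a,b)_23: α=0, u≡2; β=1, v≡17 (mod 23); (2|23)=+1, (17|23)=-1; sign (−1)^0·+1^1·-1^0 = +1.
(a,b)_19: α=0, u≡4; β=1, v≡3 (mod 19); (4|19)=+1, (3|19)=-1; sign (−1)^0·+1^1·-1^0 = +1.
(a,b)_∞: sgn(-14)=−, sgn(104006)=+, so +1.
(a,b)_11: α=0, u≡2; β=4, v≡5 (mod 11); (2|11)=-1, (5|11)=+1; sign (−1)^0·-1^4·+1^0 = +1.
(a,b)_13: α=-2, u≡10; β=-2, v≡7 (mod 13); (10|13)=+1, (7|13)=-1; sign (−1)^0·+1^-2·-1^-2 = +1.
(a,b)_5: α=-2, u≡4; β=-4, v≡1 (mod 5); (4|5)=+1, (1|5)=+1; sign (−1)^0·+1^-4·+1^-2 = +1.
(-14, 104006 / ℚ) ramifies at {2, 17}: a division algebra.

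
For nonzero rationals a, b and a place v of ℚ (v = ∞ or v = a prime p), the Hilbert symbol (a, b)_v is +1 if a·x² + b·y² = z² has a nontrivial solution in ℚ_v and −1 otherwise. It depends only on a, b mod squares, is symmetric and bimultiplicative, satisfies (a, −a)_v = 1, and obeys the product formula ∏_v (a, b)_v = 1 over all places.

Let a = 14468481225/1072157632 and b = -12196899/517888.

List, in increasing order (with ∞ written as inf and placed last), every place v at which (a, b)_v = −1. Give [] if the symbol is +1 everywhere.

Mod squares: a ≡ 7, b ≡ -77. Check v ∈ {∞, 2, 3, 5, 7, 11, 13, 17}.
v=5: a=5^2·(≡2), b=5^0·(≡2) mod 5; (2|5)=-1, (2|5)=-1; (−1)^{2·0·2}·(-1)^0·(-1)^2 = +1.
v=7: a=7^-3·(≡1), b=7^-1·(≡6) mod 7; (1|7)=+1, (6|7)=-1; (−1)^{-3·-1·3}·(+1)^-1·(-1)^-3 = +1.
v=17: a=17^-2·(≡14), b=17^-2·(≡13) mod 17; (14|17)=-1, (13|17)=+1; (−1)^{-2·-2·8}·(-1)^-2·(+1)^-2 = +1.
v=3: a=3^14·(≡1), b=3^8·(≡1) mod 3; (1|3)=+1, (1|3)=+1; (−1)^{14·8·1}·(+1)^8·(+1)^14 = +1.
v=13: a=13^-2·(≡5), b=13^2·(≡10) mod 13; (5|13)=-1, (10|13)=+1; (−1)^{-2·2·6}·(-1)^2·(+1)^-2 = +1.
v=∞: 7 > 0 and -77 < 0  ⇒  (a,b)_∞ = +1.
v=11: a=11^2·(≡8), b=11^1·(≡3) mod 11; (8|11)=-1, (3|11)=+1; (−1)^{2·1·5}·(-1)^1·(+1)^2 = -1.
v=2: v_2(a)=-6, v_2(b)=-8; units ≡ 7, 3 (mod 8); ε·ε+αω+βω = 1·1+-6·1+-8·0 ≡ 1  ⇒  (a,b)_2 = -1.
(7, -77 / ℚ) ramifies at {2, 11}: a division algebra.

[2, 11]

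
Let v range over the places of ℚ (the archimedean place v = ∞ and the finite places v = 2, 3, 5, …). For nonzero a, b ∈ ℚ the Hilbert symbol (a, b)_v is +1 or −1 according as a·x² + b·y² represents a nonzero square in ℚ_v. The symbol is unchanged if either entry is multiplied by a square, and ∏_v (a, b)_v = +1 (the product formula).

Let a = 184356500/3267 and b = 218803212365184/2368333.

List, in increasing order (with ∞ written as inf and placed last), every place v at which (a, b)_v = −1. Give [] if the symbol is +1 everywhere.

[2, 3, 5, 41]

Mod squares: a ≡ 10455, b ≡ 222. Check v ∈ {∞, 2, 3, 5, 11, 17, 19, 23, 37, 41}.
v=19: a=19^0·(≡6), b=19^4·(≡2) mod 19; (6|19)=+1, (2|19)=-1; (−1)^{0·4·9}·(+1)^4·(-1)^0 = +1.
v=3: a=3^-3·(≡2), b=3^3·(≡2) mod 3; (2|3)=-1, (2|3)=-1; (−1)^{-3·3·1}·(-1)^3·(-1)^-3 = -1.
v=17: a=17^1·(≡10), b=17^2·(≡15) mod 17; (10|17)=-1, (15|17)=+1; (−1)^{1·2·8}·(-1)^2·(+1)^1 = +1.
v=5: a=5^3·(≡1), b=5^0·(≡3) mod 5; (1|5)=+1, (3|5)=-1; (−1)^{3·0·2}·(+1)^0·(-1)^3 = -1.
v=37: a=37^0·(≡34), b=37^-1·(≡31) mod 37; (34|37)=+1, (31|37)=-1; (−1)^{0·-1·18}·(+1)^-1·(-1)^0 = +1.
v=41: a=41^1·(≡4), b=41^2·(≡34) mod 41; (4|41)=+1, (34|41)=-1; (−1)^{1·2·20}·(+1)^2·(-1)^1 = -1.
v=11: a=11^-2·(≡4), b=11^-2·(≡10) mod 11; (4|11)=+1, (10|11)=-1; (−1)^{-2·-2·5}·(+1)^-2·(-1)^-2 = +1.
v=∞: 10455 > 0 and 222 > 0  ⇒  (a,b)_∞ = +1.
v=2: v_2(a)=2, v_2(b)=7; units ≡ 7, 7 (mod 8); ε·ε+αω+βω = 1·1+2·0+7·0 ≡ 1  ⇒  (a,b)_2 = -1.
v=23: a=23^2·(≡4), b=23^-2·(≡22) mod 23; (4|23)=+1, (22|23)=-1; (−1)^{2·-2·11}·(+1)^-2·(-1)^2 = +1.
|Ram(10455, 222)| = 4, even; anisotropic at {2, 3, 5, 41}.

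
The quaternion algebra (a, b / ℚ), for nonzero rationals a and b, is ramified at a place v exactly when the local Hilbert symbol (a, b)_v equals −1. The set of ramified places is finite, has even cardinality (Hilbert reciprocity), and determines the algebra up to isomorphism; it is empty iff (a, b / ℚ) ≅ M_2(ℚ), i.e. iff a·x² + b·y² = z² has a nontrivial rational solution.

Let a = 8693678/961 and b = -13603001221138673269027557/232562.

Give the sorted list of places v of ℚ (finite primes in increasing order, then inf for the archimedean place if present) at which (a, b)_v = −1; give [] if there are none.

[13, 17, 19, 29]

Mod squares: a ≡ 177422, b ≡ -5601466. Check v ∈ {∞, 2, 3, 7, 11, 13, 17, 19, 23, 29, 31}.
v=19: a=19^1·(≡9), b=19^3·(≡1) mod 19; (9|19)=+1, (1|19)=+1; (−1)^{1·3·9}·(+1)^3·(+1)^1 = -1.
v=23: a=23^1·(≡13), b=23^3·(≡19) mod 23; (13|23)=+1, (19|23)=-1; (−1)^{1·3·11}·(+1)^3·(-1)^1 = +1.
v=11: a=11^0·(≡1), b=11^-2·(≡5) mod 11; (1|11)=+1, (5|11)=+1; (−1)^{0·-2·5}·(+1)^-2·(+1)^0 = +1.
v=31: a=31^-2·(≡7), b=31^-2·(≡23) mod 31; (7|31)=+1, (23|31)=-1; (−1)^{-2·-2·15}·(+1)^-2·(-1)^-2 = +1.
v=17: a=17^0·(≡11), b=17^1·(≡1) mod 17; (11|17)=-1, (1|17)=+1; (−1)^{0·1·8}·(-1)^1·(+1)^0 = -1.
v=2: v_2(a)=1, v_2(b)=-1; units ≡ 7, 3 (mod 8); ε·ε+αω+βω = 1·1+1·1+-1·0 ≡ 0  ⇒  (a,b)_2 = +1.
v=29: a=29^1·(≡24), b=29^3·(≡21) mod 29; (24|29)=+1, (21|29)=-1; (−1)^{1·3·14}·(+1)^3·(-1)^1 = -1.
v=3: a=3^0·(≡2), b=3^2·(≡2) mod 3; (2|3)=-1, (2|3)=-1; (−1)^{0·2·1}·(-1)^2·(-1)^0 = +1.
v=13: a=13^0·(≡7), b=13^5·(≡10) mod 13; (7|13)=-1, (10|13)=+1; (−1)^{0·5·6}·(-1)^5·(+1)^0 = -1.
v=∞: 177422 > 0 and -5601466 < 0  ⇒  (a,b)_∞ = +1.
v=7: a=7^3·(≡3), b=7^6·(≡1) mod 7; (3|7)=-1, (1|7)=+1; (−1)^{3·6·3}·(-1)^6·(+1)^3 = +1.
|Ram(177422, -5601466)| = 4, even; anisotropic at {13, 17, 19, 29}.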